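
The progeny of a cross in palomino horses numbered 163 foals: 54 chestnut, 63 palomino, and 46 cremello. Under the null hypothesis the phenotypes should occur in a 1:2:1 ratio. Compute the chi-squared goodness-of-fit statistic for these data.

Total ratio parts = 4. Expected numbers out of 163:
  chestnut: 163 × 1/4 = 40.75
  palomino: 163 × 2/4 = 81.5
  cremello: 163 × 1/4 = 40.75
χ² = Σ (O − E)² / E
  chestnut: (54 − 40.75)² / 40.75 = 4.3083
  palomino: (63 − 81.5)² / 81.5 = 4.1994
  cremello: (46 − 40.75)² / 40.75 = 0.6764
χ² = 4.3083 + 4.1994 + 0.6764 = 9.1841 ≈ 9.184

9.184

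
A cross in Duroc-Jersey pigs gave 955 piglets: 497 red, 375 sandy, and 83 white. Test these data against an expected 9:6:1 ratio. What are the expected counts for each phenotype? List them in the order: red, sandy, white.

Under the 9:6:1 hypothesis (Σ ratio = 16, N = 955):
  red: 955 × 9/16 = 537.1875
  sandy: 955 × 6/16 = 358.125
  white: 955 × 1/16 = 59.6875

537.1875, 358.125, 59.6875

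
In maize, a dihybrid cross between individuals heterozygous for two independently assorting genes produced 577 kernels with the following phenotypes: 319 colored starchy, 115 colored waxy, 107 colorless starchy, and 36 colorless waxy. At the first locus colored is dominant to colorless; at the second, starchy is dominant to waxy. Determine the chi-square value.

0.537

A dihybrid F₂ with independent assortment and complete dominance at both loci gives a 9:3:3:1 phenotypic ratio.
Expected counts for N = 577 under a 9:3:3:1 ratio (total parts = 16):
  colored starchy: 577 × 9/16 = 324.5625
  colored waxy: 577 × 3/16 = 108.1875
  colorless starchy: 577 × 3/16 = 108.1875
  colorless waxy: 577 × 1/16 = 36.0625
χ² = Σ (O − E)² / E
  colored starchy: (319 − 324.5625)² / 324.5625 = 0.0953
  colored waxy: (115 − 108.1875)² / 108.1875 = 0.4290
  colorless starchy: (107 − 108.1875)² / 108.1875 = 0.0130
  colorless waxy: (36 − 36.0625)² / 36.0625 = 0.0001
χ² = 0.0953 + 0.4290 + 0.0130 + 0.0001 = 0.5374 ≈ 0.537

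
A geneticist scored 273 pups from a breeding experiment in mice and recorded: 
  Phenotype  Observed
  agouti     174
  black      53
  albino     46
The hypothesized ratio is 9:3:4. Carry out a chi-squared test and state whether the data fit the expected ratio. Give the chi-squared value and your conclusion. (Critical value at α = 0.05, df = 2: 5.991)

10.038; not consistent

The 9:3:4 ratio has 16 parts, so with N = 273 the expected counts are:
  agouti: 273 × 9/16 = 153.5625
  black: 273 × 3/16 = 51.1875
  albino: 273 × 4/16 = 68.25
χ² = Σ (O − E)² / E
  agouti: (174 − 153.5625)² / 153.5625 = 2.7200
  black: (53 − 51.1875)² / 51.1875 = 0.0642
  albino: (46 − 68.25)² / 68.25 = 7.2537
χ² = 2.7200 + 0.0642 + 7.2537 = 10.0379 ≈ 10.038
Degrees of freedom = 3 − 1 = 2; critical value at α = 0.05 is 5.991.
Since 10.038 > 5.991, we reject the null hypothesis — the data do not fit the 9:3:4 ratio.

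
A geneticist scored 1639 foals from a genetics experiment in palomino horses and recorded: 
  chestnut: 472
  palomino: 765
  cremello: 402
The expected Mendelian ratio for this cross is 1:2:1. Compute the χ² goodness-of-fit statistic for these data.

Total ratio parts = 4. Expected numbers out of 1639:
  chestnut: 1639 × 1/4 = 409.75
  palomino: 1639 × 2/4 = 819.5
  cremello: 1639 × 1/4 = 409.75
χ² = Σ (O − E)² / E
  chestnut: (472 − 409.75)² / 409.75 = 9.4571
  palomino: (765 − 819.5)² / 819.5 = 3.6245
  cremello: (402 − 409.75)² / 409.75 = 0.1466
χ² = 9.4571 + 3.6245 + 0.1466 = 13.2282 ≈ 13.228

13.228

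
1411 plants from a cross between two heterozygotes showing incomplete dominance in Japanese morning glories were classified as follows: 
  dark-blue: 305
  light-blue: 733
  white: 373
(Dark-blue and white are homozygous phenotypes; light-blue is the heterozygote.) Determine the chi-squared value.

8.698

With incomplete dominance, a heterozygote × heterozygote cross gives a 1:2:1 phenotypic ratio.
The 1:2:1 ratio has 4 parts, so with N = 1411 the expected counts are:
  dark-blue: 1411 × 1/4 = 352.75
  light-blue: 1411 × 2/4 = 705.5
  white: 1411 × 1/4 = 352.75
χ² = Σ (O − E)² / E
  dark-blue: (305 − 352.75)² / 352.75 = 6.4637
  light-blue: (733 − 705.5)² / 705.5 = 1.0719
  white: (373 − 352.75)² / 352.75 = 1.1625
χ² = 6.4637 + 1.0719 + 1.1625 = 8.6981 ≈ 8.698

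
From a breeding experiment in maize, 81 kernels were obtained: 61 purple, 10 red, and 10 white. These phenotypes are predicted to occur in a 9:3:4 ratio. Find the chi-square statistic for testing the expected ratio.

The 9:3:4 ratio has 16 parts, so with N = 81 the expected counts are:
  purple: 81 × 9/16 = 45.5625
  red: 81 × 3/16 = 15.1875
  white: 81 × 4/16 = 20.25
χ² = Σ (O − E)² / E
  purple: (61 − 45.5625)² / 45.5625 = 5.2305
  red: (10 − 15.1875)² / 15.1875 = 1.7719
  white: (10 − 20.25)² / 20.25 = 5.1883
χ² = 5.2305 + 1.7719 + 5.1883 = 12.1907 ≈ 12.191

12.191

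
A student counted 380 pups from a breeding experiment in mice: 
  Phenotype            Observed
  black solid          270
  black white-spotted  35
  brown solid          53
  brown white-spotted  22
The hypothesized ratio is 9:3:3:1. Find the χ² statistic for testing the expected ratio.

Expected counts for N = 380 under a 9:3:3:1 ratio (total parts = 16):
  black solid: 380 × 9/16 = 213.75
  black white-spotted: 380 × 3/16 = 71.25
  brown solid: 380 × 3/16 = 71.25
  brown white-spotted: 380 × 1/16 = 23.75
χ² = Σ (O − E)² / E
  black solid: (270 − 213.75)² / 213.75 = 14.8026
  black white-spotted: (35 − 71.25)² / 71.25 = 18.4430
  brown solid: (53 − 71.25)² / 71.25 = 4.6746
  brown white-spotted: (22 − 23.75)² / 23.75 = 0.1289
χ² = 14.8026 + 18.4430 + 4.6746 + 0.1289 = 38.0491 ≈ 38.049

38.049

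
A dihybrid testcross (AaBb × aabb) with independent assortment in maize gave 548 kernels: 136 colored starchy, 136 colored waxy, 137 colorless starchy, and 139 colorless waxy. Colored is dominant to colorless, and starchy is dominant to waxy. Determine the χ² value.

0.044

A dihybrid testcross with independent assortment gives a 1:1:1:1 ratio.
Total ratio parts = 4. Expected numbers out of 548:
  colored starchy: 548 × 1/4 = 137
  colored waxy: 548 × 1/4 = 137
  colorless starchy: 548 × 1/4 = 137
  colorless waxy: 548 × 1/4 = 137
χ² = Σ (O − E)² / E
  colored starchy: (136 − 137)² / 137 = 0.0073
  colored waxy: (136 − 137)² / 137 = 0.0073
  colorless starchy: (137 − 137)² / 137 = 0.0000
  colorless waxy: (139 − 137)² / 137 = 0.0292
χ² = 0.0073 + 0.0073 + 0.0000 + 0.0292 = 0.0438 ≈ 0.044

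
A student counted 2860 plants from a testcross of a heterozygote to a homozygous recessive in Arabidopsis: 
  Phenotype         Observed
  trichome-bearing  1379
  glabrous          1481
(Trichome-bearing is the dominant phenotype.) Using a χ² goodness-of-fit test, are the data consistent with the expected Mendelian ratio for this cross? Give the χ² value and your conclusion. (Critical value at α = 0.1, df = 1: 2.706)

A testcross of a heterozygote (Aa × aa) gives a 1:1 phenotypic ratio.
Expected counts for N = 2860 under a 1:1 ratio (total parts = 2):
  trichome-bearing: 2860 × 1/2 = 1430
  glabrous: 2860 × 1/2 = 1430
χ² = Σ (O − E)² / E
  trichome-bearing: (1379 − 1430)² / 1430 = 1.8189
  glabrous: (1481 − 1430)² / 1430 = 1.8189
χ² = 1.8189 + 1.8189 = 3.6378 ≈ 3.638
Degrees of freedom = 2 − 1 = 1; critical value at α = 0.1 is 2.706.
Since 3.638 > 2.706, we reject the null hypothesis — the data do not fit the 1:1 ratio.

3.638; not consistent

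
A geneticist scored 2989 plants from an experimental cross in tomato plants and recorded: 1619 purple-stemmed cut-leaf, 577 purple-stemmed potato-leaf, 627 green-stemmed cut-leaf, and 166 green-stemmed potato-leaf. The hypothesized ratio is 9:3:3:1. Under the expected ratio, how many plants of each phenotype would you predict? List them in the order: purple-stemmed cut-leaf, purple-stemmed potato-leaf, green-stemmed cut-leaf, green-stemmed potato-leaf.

1681.3125, 560.4375, 560.4375, 186.8125

The 9:3:3:1 ratio has 16 parts, so with N = 2989 the expected counts are:
  purple-stemmed cut-leaf: 2989 × 9/16 = 1681.3125
  purple-stemmed potato-leaf: 2989 × 3/16 = 560.4375
  green-stemmed cut-leaf: 2989 × 3/16 = 560.4375
  green-stemmed potato-leaf: 2989 × 1/16 = 186.8125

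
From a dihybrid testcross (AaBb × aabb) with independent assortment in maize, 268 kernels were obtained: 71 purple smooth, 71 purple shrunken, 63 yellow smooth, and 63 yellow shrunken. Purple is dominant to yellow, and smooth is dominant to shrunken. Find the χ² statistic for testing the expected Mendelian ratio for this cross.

A dihybrid testcross with independent assortment gives a 1:1:1:1 ratio.
The 1:1:1:1 ratio has 4 parts, so with N = 268 the expected counts are:
  purple smooth: 268 × 1/4 = 67
  purple shrunken: 268 × 1/4 = 67
  yellow smooth: 268 × 1/4 = 67
  yellow shrunken: 268 × 1/4 = 67
χ² = Σ (O − E)² / E
  purple smooth: (71 − 67)² / 67 = 0.2388
  purple shrunken: (71 − 67)² / 67 = 0.2388
  yellow smooth: (63 − 67)² / 67 = 0.2388
  yellow shrunken: (63 − 67)² / 67 = 0.2388
χ² = 0.2388 + 0.2388 + 0.2388 + 0.2388 = 0.9552 ≈ 0.955

0.955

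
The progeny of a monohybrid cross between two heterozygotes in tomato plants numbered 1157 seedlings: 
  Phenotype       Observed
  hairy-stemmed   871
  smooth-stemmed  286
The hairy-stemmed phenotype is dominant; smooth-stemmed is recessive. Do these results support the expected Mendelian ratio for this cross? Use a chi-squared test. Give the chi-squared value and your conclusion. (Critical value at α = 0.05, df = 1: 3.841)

0.049; consistent

For a monohybrid cross between heterozygotes with complete dominance, the expected phenotypic ratio is 3:1.
Total ratio parts = 4. Expected numbers out of 1157:
  hairy-stemmed: 1157 × 3/4 = 867.75
  smooth-stemmed: 1157 × 1/4 = 289.25
χ² = Σ (O − E)² / E
  hairy-stemmed: (871 − 867.75)² / 867.75 = 0.0122
  smooth-stemmed: (286 − 289.25)² / 289.25 = 0.0365
χ² = 0.0122 + 0.0365 = 0.0487 ≈ 0.049
Degrees of freedom = 2 − 1 = 1; critical value at α = 0.05 is 3.841.
Since 0.049 < 3.841, we fail to reject the null hypothesis — the data are consistent with the 3:1 ratio.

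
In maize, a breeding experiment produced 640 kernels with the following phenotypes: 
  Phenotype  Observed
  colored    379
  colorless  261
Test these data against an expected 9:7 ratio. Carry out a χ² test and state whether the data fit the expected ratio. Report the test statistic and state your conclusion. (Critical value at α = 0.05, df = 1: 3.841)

Total ratio parts = 16. Expected numbers out of 640:
  colored: 640 × 9/16 = 360
  colorless: 640 × 7/16 = 280
χ² = Σ (O − E)² / E
  colored: (379 − 360)² / 360 = 1.0028
  colorless: (261 − 280)² / 280 = 1.2893
χ² = 1.0028 + 1.2893 = 2.2921 ≈ 2.292
Degrees of freedom = 2 − 1 = 1; critical value at α = 0.05 is 3.841.
Since 2.292 < 3.841, we fail to reject the null hypothesis — the data are consistent with the 9:7 ratio.

2.292; consistent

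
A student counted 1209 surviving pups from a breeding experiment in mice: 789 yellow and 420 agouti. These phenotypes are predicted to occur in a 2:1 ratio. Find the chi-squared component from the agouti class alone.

0.717

Total ratio parts = 3. Expected numbers out of 1209:
  yellow: 1209 × 2/3 = 806
  agouti: 1209 × 1/3 = 403
Contribution of agouti: (420 − 403)² / 403 = 0.7171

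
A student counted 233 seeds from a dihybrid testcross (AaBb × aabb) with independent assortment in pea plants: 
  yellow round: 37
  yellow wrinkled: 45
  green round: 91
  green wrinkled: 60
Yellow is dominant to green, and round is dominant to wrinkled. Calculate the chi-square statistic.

29.232

A dihybrid testcross with independent assortment gives a 1:1:1:1 ratio.
The 1:1:1:1 ratio has 4 parts, so with N = 233 the expected counts are:
  yellow round: 233 × 1/4 = 58.25
  yellow wrinkled: 233 × 1/4 = 58.25
  green round: 233 × 1/4 = 58.25
  green wrinkled: 233 × 1/4 = 58.25
χ² = Σ (O − E)² / E
  yellow round: (37 − 58.25)² / 58.25 = 7.7521
  yellow wrinkled: (45 − 58.25)² / 58.25 = 3.0139
  green round: (91 − 58.25)² / 58.25 = 18.4131
  green wrinkled: (60 − 58.25)² / 58.25 = 0.0526
χ² = 7.7521 + 3.0139 + 18.4131 + 0.0526 = 29.2317 ≈ 29.232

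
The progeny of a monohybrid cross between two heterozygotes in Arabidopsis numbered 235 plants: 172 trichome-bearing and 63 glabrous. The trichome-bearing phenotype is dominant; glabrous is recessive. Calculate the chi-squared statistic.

0.410

For a monohybrid cross between heterozygotes with complete dominance, the expected phenotypic ratio is 3:1.
Under the 3:1 hypothesis (Σ ratio = 4, N = 235):
  trichome-bearing: 235 × 3/4 = 176.25
  glabrous: 235 × 1/4 = 58.75
χ² = Σ (O − E)² / E
  trichome-bearing: (172 − 176.25)² / 176.25 = 0.1025
  glabrous: (63 − 58.75)² / 58.75 = 0.3074
χ² = 0.1025 + 0.3074 = 0.4099 ≈ 0.410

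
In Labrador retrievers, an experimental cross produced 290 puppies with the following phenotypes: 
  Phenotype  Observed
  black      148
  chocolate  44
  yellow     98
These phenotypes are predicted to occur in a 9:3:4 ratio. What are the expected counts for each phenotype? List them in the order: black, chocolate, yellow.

163.125, 54.375, 72.5

The 9:3:4 ratio has 16 parts, so with N = 290 the expected counts are:
  black: 290 × 9/16 = 163.125
  chocolate: 290 × 3/16 = 54.375
  yellow: 290 × 4/16 = 72.5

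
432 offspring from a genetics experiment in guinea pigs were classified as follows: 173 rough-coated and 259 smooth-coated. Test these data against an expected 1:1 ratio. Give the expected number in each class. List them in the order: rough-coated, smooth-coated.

Total ratio parts = 2. Expected numbers out of 432:
  rough-coated: 432 × 1/2 = 216
  smooth-coated: 432 × 1/2 = 216

216, 216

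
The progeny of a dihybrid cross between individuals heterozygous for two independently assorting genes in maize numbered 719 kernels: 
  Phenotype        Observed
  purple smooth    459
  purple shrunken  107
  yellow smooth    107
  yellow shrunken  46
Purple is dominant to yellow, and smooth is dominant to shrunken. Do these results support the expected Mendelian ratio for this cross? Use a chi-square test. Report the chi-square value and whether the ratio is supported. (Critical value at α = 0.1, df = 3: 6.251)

A dihybrid F₂ with independent assortment and complete dominance at both loci gives a 9:3:3:1 phenotypic ratio.
Under the 9:3:3:1 hypothesis (Σ ratio = 16, N = 719):
  purple smooth: 719 × 9/16 = 404.4375
  purple shrunken: 719 × 3/16 = 134.8125
  yellow smooth: 719 × 3/16 = 134.8125
  yellow shrunken: 719 × 1/16 = 44.9375
χ² = Σ (O − E)² / E
  purple smooth: (459 − 404.4375)² / 404.4375 = 7.3610
  purple shrunken: (107 − 134.8125)² / 134.8125 = 5.7379
  yellow smooth: (107 − 134.8125)² / 134.8125 = 5.7379
  yellow shrunken: (46 − 44.9375)² / 44.9375 = 0.0251
χ² = 7.3610 + 5.7379 + 5.7379 + 0.0251 = 18.8619 ≈ 18.862
Degrees of freedom = 4 − 1 = 3; critical value at α = 0.1 is 6.251.
Since 18.862 > 6.251, we reject the null hypothesis — the data do not fit the 9:3:3:1 ratio.

18.862; not consistent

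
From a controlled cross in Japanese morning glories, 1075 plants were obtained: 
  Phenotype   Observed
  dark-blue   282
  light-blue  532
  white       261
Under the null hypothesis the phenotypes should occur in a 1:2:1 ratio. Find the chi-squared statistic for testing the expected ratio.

0.933

Total ratio parts = 4. Expected numbers out of 1075:
  dark-blue: 1075 × 1/4 = 268.75
  light-blue: 1075 × 2/4 = 537.5
  white: 1075 × 1/4 = 268.75
χ² = Σ (O − E)² / E
  dark-blue: (282 − 268.75)² / 268.75 = 0.6533
  light-blue: (532 − 537.5)² / 537.5 = 0.0563
  white: (261 − 268.75)² / 268.75 = 0.2235
χ² = 0.6533 + 0.0563 + 0.2235 = 0.9331 ≈ 0.933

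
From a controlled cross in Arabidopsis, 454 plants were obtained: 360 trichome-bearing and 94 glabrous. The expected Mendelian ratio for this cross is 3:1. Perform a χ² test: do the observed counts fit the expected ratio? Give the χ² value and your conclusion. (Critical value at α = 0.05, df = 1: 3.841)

4.467; not consistent

Total ratio parts = 4. Expected numbers out of 454:
  trichome-bearing: 454 × 3/4 = 340.5
  glabrous: 454 × 1/4 = 113.5
χ² = Σ (O − E)² / E
  trichome-bearing: (360 − 340.5)² / 340.5 = 1.1167
  glabrous: (94 − 113.5)² / 113.5 = 3.3502
χ² = 1.1167 + 3.3502 = 4.4669 ≈ 4.467
Degrees of freedom = 2 − 1 = 1; critical value at α = 0.05 is 3.841.
Since 4.467 > 3.841, we reject the null hypothesis — the data do not fit the 3:1 ratio.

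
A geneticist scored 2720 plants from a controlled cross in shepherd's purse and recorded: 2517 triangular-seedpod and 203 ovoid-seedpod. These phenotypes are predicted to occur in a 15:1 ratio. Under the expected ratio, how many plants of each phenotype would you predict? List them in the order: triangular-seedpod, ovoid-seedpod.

Under the 15:1 hypothesis (Σ ratio = 16, N = 2720):
  triangular-seedpod: 2720 × 15/16 = 2550
  ovoid-seedpod: 2720 × 1/16 = 170

2550, 170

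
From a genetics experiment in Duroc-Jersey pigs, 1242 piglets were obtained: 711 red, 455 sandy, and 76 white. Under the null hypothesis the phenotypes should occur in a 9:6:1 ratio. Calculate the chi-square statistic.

0.501

Total ratio parts = 16. Expected numbers out of 1242:
  red: 1242 × 9/16 = 698.625
  sandy: 1242 × 6/16 = 465.75
  white: 1242 × 1/16 = 77.625
χ² = Σ (O − E)² / E
  red: (711 − 698.625)² / 698.625 = 0.2192
  sandy: (455 − 465.75)² / 465.75 = 0.2481
  white: (76 − 77.625)² / 77.625 = 0.0340
χ² = 0.2192 + 0.2481 + 0.0340 = 0.5013 ≈ 0.501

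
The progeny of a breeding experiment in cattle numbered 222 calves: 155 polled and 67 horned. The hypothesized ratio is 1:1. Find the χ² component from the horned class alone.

17.441

Expected counts for N = 222 under a 1:1 ratio (total parts = 2):
  polled: 222 × 1/2 = 111
  horned: 222 × 1/2 = 111
Contribution of horned: (67 − 111)² / 111 = 17.4414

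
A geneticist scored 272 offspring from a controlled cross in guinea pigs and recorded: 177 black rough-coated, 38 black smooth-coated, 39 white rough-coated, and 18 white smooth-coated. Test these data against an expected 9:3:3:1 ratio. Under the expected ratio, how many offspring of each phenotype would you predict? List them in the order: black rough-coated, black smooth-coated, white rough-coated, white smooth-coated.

153, 51, 51, 17

Expected counts for N = 272 under a 9:3:3:1 ratio (total parts = 16):
  black rough-coated: 272 × 9/16 = 153
  black smooth-coated: 272 × 3/16 = 51
  white rough-coated: 272 × 3/16 = 51
  white smooth-coated: 272 × 1/16 = 17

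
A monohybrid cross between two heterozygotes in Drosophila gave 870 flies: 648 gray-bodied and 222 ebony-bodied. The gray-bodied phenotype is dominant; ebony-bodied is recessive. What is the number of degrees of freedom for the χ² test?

1

For a monohybrid cross between heterozygotes with complete dominance, the expected phenotypic ratio is 3:1.
A goodness-of-fit test with 2 phenotype classes has df = 2 − 1 = 1.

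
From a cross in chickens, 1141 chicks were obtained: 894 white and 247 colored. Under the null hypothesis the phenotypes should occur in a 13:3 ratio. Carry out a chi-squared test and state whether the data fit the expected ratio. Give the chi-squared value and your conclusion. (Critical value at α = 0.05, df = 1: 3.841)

6.289; not consistent

Expected counts for N = 1141 under a 13:3 ratio (total parts = 16):
  white: 1141 × 13/16 = 927.0625
  colored: 1141 × 3/16 = 213.9375
χ² = Σ (O − E)² / E
  white: (894 − 927.0625)² / 927.0625 = 1.1791
  colored: (247 − 213.9375)² / 213.9375 = 5.1096
χ² = 1.1791 + 5.1096 = 6.2887 ≈ 6.289
Degrees of freedom = 2 − 1 = 1; critical value at α = 0.05 is 3.841.
Since 6.289 > 3.841, we reject the null hypothesis — the data do not fit the 13:3 ratio.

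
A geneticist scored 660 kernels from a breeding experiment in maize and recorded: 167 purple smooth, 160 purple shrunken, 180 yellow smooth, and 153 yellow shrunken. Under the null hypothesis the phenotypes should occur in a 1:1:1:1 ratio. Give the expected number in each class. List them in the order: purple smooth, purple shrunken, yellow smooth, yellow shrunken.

Under the 1:1:1:1 hypothesis (Σ ratio = 4, N = 660):
  purple smooth: 660 × 1/4 = 165
  purple shrunken: 660 × 1/4 = 165
  yellow smooth: 660 × 1/4 = 165
  yellow shrunken: 660 × 1/4 = 165

165, 165, 165, 165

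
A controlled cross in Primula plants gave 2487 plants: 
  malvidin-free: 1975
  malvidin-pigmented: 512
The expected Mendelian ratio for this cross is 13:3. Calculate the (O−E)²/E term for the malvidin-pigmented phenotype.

Under the 13:3 hypothesis (Σ ratio = 16, N = 2487):
  malvidin-free: 2487 × 13/16 = 2020.6875
  malvidin-pigmented: 2487 × 3/16 = 466.3125
Contribution of malvidin-pigmented: (512 − 466.3125)² / 466.3125 = 4.4763

4.476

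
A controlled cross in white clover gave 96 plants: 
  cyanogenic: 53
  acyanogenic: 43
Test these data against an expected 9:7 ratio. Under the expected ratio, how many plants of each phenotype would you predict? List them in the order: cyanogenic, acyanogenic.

54, 42

The 9:7 ratio has 16 parts, so with N = 96 the expected counts are:
  cyanogenic: 96 × 9/16 = 54
  acyanogenic: 96 × 7/16 = 42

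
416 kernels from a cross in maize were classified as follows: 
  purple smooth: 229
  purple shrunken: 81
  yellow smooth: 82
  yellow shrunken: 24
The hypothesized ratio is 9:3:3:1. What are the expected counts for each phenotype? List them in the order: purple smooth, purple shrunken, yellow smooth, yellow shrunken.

Total ratio parts = 16. Expected numbers out of 416:
  purple smooth: 416 × 9/16 = 234
  purple shrunken: 416 × 3/16 = 78
  yellow smooth: 416 × 3/16 = 78
  yellow shrunken: 416 × 1/16 = 26

234, 78, 78, 26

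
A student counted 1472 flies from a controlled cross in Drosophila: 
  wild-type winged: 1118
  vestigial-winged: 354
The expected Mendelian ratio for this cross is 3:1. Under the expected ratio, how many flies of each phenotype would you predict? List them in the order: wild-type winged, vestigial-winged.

1104, 368

The 3:1 ratio has 4 parts, so with N = 1472 the expected counts are:
  wild-type winged: 1472 × 3/4 = 1104
  vestigial-winged: 1472 × 1/4 = 368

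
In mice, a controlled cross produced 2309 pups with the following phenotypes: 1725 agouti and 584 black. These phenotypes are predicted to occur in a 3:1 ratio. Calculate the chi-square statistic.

The 3:1 ratio has 4 parts, so with N = 2309 the expected counts are:
  agouti: 2309 × 3/4 = 1731.75
  black: 2309 × 1/4 = 577.25
χ² = Σ (O − E)² / E
  agouti: (1725 − 1731.75)² / 1731.75 = 0.0263
  black: (584 − 577.25)² / 577.25 = 0.0789
χ² = 0.0263 + 0.0789 = 0.1052 ≈ 0.105

0.105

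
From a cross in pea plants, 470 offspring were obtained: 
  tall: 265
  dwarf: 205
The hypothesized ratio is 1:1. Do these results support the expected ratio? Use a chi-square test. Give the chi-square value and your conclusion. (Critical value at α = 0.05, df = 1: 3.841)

Total ratio parts = 2. Expected numbers out of 470:
  tall: 470 × 1/2 = 235
  dwarf: 470 × 1/2 = 235
χ² = Σ (O − E)² / E
  tall: (265 − 235)² / 235 = 3.8298
  dwarf: (205 − 235)² / 235 = 3.8298
χ² = 3.8298 + 3.8298 = 7.6596 ≈ 7.660
Degrees of freedom = 2 − 1 = 1; critical value at α = 0.05 is 3.841.
Since 7.660 > 3.841, we reject the null hypothesis — the data do not fit the 1:1 ratio.

7.660; not consistent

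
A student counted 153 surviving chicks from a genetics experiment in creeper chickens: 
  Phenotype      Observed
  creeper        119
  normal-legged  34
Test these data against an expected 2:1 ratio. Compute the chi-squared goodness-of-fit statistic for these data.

Expected counts for N = 153 under a 2:1 ratio (total parts = 3):
  creeper: 153 × 2/3 = 102
  normal-legged: 153 × 1/3 = 51
χ² = Σ (O − E)² / E
  creeper: (119 − 102)² / 102 = 2.8333
  normal-legged: (34 − 51)² / 51 = 5.6667
χ² = 2.8333 + 5.6667 = 8.500

8.500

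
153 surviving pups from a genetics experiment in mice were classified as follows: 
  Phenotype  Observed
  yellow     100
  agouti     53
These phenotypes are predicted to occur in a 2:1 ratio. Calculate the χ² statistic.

Total ratio parts = 3. Expected numbers out of 153:
  yellow: 153 × 2/3 = 102
  agouti: 153 × 1/3 = 51
χ² = Σ (O − E)² / E
  yellow: (100 − 102)² / 102 = 0.0392
  agouti: (53 − 51)² / 51 = 0.0784
χ² = 0.0392 + 0.0784 = 0.1176 ≈ 0.118

0.118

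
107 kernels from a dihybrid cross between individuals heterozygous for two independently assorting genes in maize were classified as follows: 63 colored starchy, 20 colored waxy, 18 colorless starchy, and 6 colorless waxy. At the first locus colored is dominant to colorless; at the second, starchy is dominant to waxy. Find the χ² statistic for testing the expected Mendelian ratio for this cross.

A dihybrid F₂ with independent assortment and complete dominance at both loci gives a 9:3:3:1 phenotypic ratio.
The 9:3:3:1 ratio has 16 parts, so with N = 107 the expected counts are:
  colored starchy: 107 × 9/16 = 60.1875
  colored waxy: 107 × 3/16 = 20.0625
  colorless starchy: 107 × 3/16 = 20.0625
  colorless waxy: 107 × 1/16 = 6.6875
χ² = Σ (O − E)² / E
  colored starchy: (63 − 60.1875)² / 60.1875 = 0.1314
  colored waxy: (20 − 20.0625)² / 20.0625 = 0.0002
  colorless starchy: (18 − 20.0625)² / 20.0625 = 0.2120
  colorless waxy: (6 − 6.6875)² / 6.6875 = 0.0707
χ² = 0.1314 + 0.0002 + 0.2120 + 0.0707 = 0.4143 ≈ 0.414

0.414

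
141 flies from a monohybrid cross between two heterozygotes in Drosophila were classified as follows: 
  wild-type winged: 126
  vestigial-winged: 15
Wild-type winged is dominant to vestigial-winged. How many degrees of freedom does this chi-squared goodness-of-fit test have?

For a monohybrid cross between heterozygotes with complete dominance, the expected phenotypic ratio is 3:1.
A goodness-of-fit test with 2 phenotype classes has df = 2 − 1 = 1.

1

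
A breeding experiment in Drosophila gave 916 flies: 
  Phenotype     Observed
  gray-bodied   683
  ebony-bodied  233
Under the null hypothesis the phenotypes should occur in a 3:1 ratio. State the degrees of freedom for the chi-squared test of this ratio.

A goodness-of-fit test with 2 phenotype classes has df = 2 − 1 = 1.

1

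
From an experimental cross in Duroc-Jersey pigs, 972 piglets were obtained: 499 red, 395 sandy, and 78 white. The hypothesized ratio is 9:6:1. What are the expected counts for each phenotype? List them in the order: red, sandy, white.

546.75, 364.5, 60.75

Under the 9:6:1 hypothesis (Σ ratio = 16, N = 972):
  red: 972 × 9/16 = 546.75
  sandy: 972 × 6/16 = 364.5
  white: 972 × 1/16 = 60.75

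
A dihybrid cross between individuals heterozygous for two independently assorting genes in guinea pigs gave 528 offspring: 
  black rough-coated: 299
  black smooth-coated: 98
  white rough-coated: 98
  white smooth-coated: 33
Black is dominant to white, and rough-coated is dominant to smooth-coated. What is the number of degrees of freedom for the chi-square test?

A dihybrid F₂ with independent assortment and complete dominance at both loci gives a 9:3:3:1 phenotypic ratio.
A goodness-of-fit test with 4 phenotype classes has df = 4 − 1 = 3.

3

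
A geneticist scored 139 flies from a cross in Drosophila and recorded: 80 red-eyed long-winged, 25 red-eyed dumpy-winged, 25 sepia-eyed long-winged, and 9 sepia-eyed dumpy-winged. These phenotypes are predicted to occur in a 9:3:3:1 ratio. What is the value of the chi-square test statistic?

0.140

The 9:3:3:1 ratio has 16 parts, so with N = 139 the expected counts are:
  red-eyed long-winged: 139 × 9/16 = 78.1875
  red-eyed dumpy-winged: 139 × 3/16 = 26.0625
  sepia-eyed long-winged: 139 × 3/16 = 26.0625
  sepia-eyed dumpy-winged: 139 × 1/16 = 8.6875
χ² = Σ (O − E)² / E
  red-eyed long-winged: (80 − 78.1875)² / 78.1875 = 0.0420
  red-eyed dumpy-winged: (25 − 26.0625)² / 26.0625 = 0.0433
  sepia-eyed long-winged: (25 − 26.0625)² / 26.0625 = 0.0433
  sepia-eyed dumpy-winged: (9 − 8.6875)² / 8.6875 = 0.0112
χ² = 0.0420 + 0.0433 + 0.0433 + 0.0112 = 0.1398 ≈ 0.140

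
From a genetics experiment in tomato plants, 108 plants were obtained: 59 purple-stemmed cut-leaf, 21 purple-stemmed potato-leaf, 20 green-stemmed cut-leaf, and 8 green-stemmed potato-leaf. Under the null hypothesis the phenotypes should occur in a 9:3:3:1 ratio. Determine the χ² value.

0.313

Under the 9:3:3:1 hypothesis (Σ ratio = 16, N = 108):
  purple-stemmed cut-leaf: 108 × 9/16 = 60.75
  purple-stemmed potato-leaf: 108 × 3/16 = 20.25
  green-stemmed cut-leaf: 108 × 3/16 = 20.25
  green-stemmed potato-leaf: 108 × 1/16 = 6.75
χ² = Σ (O − E)² / E
  purple-stemmed cut-leaf: (59 − 60.75)² / 60.75 = 0.0504
  purple-stemmed potato-leaf: (21 − 20.25)² / 20.25 = 0.0278
  green-stemmed cut-leaf: (20 − 20.25)² / 20.25 = 0.0031
  green-stemmed potato-leaf: (8 − 6.75)² / 6.75 = 0.2315
χ² = 0.0504 + 0.0278 + 0.0031 + 0.2315 = 0.3128 ≈ 0.313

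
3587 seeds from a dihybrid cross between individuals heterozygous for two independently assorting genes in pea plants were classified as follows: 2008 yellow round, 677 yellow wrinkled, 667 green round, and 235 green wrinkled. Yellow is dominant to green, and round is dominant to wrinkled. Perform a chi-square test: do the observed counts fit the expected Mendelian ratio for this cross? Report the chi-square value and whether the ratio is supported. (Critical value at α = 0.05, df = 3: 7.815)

A dihybrid F₂ with independent assortment and complete dominance at both loci gives a 9:3:3:1 phenotypic ratio.
Total ratio parts = 16. Expected numbers out of 3587:
  yellow round: 3587 × 9/16 = 2017.6875
  yellow wrinkled: 3587 × 3/16 = 672.5625
  green round: 3587 × 3/16 = 672.5625
  green wrinkled: 3587 × 1/16 = 224.1875
χ² = Σ (O − E)² / E
  yellow round: (2008 − 2017.6875)² / 2017.6875 = 0.0465
  yellow wrinkled: (677 − 672.5625)² / 672.5625 = 0.0293
  green round: (667 − 672.5625)² / 672.5625 = 0.0460
  green wrinkled: (235 − 224.1875)² / 224.1875 = 0.5215
χ² = 0.0465 + 0.0293 + 0.0460 + 0.5215 = 0.6433 ≈ 0.643
Degrees of freedom = 4 − 1 = 3; critical value at α = 0.05 is 7.815.
Since 0.643 < 7.815, we fail to reject the null hypothesis — the data are consistent with the 9:3:3:1 ratio.

0.643; consistent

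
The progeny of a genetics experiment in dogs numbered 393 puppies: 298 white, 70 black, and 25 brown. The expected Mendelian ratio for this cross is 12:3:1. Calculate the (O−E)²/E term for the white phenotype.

The 12:3:1 ratio has 16 parts, so with N = 393 the expected counts are:
  white: 393 × 12/16 = 294.75
  black: 393 × 3/16 = 73.6875
  brown: 393 × 1/16 = 24.5625
Contribution of white: (298 − 294.75)² / 294.75 = 0.0358

0.036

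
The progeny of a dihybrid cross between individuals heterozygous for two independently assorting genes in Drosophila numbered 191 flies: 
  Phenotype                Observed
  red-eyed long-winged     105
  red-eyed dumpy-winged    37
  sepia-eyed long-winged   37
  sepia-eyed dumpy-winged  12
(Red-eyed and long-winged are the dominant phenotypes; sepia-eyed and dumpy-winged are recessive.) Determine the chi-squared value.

0.134

A dihybrid F₂ with independent assortment and complete dominance at both loci gives a 9:3:3:1 phenotypic ratio.
The 9:3:3:1 ratio has 16 parts, so with N = 191 the expected counts are:
  red-eyed long-winged: 191 × 9/16 = 107.4375
  red-eyed dumpy-winged: 191 × 3/16 = 35.8125
  sepia-eyed long-winged: 191 × 3/16 = 35.8125
  sepia-eyed dumpy-winged: 191 × 1/16 = 11.9375
χ² = Σ (O − E)² / E
  red-eyed long-winged: (105 − 107.4375)² / 107.4375 = 0.0553
  red-eyed dumpy-winged: (37 − 35.8125)² / 35.8125 = 0.0394
  sepia-eyed long-winged: (37 − 35.8125)² / 35.8125 = 0.0394
  sepia-eyed dumpy-winged: (12 − 11.9375)² / 11.9375 = 0.0003
χ² = 0.0553 + 0.0394 + 0.0394 + 0.0003 = 0.1344 ≈ 0.134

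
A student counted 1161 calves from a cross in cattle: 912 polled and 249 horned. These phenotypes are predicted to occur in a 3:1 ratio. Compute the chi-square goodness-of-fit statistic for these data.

7.817

Total ratio parts = 4. Expected numbers out of 1161:
  polled: 1161 × 3/4 = 870.75
  horned: 1161 × 1/4 = 290.25
χ² = Σ (O − E)² / E
  polled: (912 − 870.75)² / 870.75 = 1.9541
  horned: (249 − 290.25)² / 290.25 = 5.8624
χ² = 1.9541 + 5.8624 = 7.8165 ≈ 7.817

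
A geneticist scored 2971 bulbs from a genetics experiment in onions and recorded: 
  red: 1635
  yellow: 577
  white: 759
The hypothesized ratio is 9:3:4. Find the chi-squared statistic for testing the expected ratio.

Total ratio parts = 16. Expected numbers out of 2971:
  red: 2971 × 9/16 = 1671.1875
  yellow: 2971 × 3/16 = 557.0625
  white: 2971 × 4/16 = 742.75
χ² = Σ (O − E)² / E
  red: (1635 − 1671.1875)² / 1671.1875 = 0.7836
  yellow: (577 − 557.0625)² / 557.0625 = 0.7136
  white: (759 − 742.75)² / 742.75 = 0.3555
χ² = 0.7836 + 0.7136 + 0.3555 = 1.8527 ≈ 1.853

1.853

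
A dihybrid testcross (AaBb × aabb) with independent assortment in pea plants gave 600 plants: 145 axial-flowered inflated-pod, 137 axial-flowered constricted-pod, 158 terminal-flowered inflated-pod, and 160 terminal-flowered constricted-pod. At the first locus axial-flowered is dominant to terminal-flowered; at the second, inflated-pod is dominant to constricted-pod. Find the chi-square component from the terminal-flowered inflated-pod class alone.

A dihybrid testcross with independent assortment gives a 1:1:1:1 ratio.
Expected counts for N = 600 under a 1:1:1:1 ratio (total parts = 4):
  axial-flowered inflated-pod: 600 × 1/4 = 150
  axial-flowered constricted-pod: 600 × 1/4 = 150
  terminal-flowered inflated-pod: 600 × 1/4 = 150
  terminal-flowered constricted-pod: 600 × 1/4 = 150
Contribution of terminal-flowered inflated-pod: (158 − 150)² / 150 = 0.4267

0.427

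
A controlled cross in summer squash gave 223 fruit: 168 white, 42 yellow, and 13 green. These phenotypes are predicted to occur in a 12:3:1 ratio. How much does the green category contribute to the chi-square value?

0.063

Under the 12:3:1 hypothesis (Σ ratio = 16, N = 223):
  white: 223 × 12/16 = 167.25
  yellow: 223 × 3/16 = 41.8125
  green: 223 × 1/16 = 13.9375
Contribution of green: (13 − 13.9375)² / 13.9375 = 0.0631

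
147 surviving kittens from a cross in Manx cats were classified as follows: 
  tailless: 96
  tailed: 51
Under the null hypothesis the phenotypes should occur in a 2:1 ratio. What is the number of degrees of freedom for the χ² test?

1

A goodness-of-fit test with 2 phenotype classes has df = 2 − 1 = 1.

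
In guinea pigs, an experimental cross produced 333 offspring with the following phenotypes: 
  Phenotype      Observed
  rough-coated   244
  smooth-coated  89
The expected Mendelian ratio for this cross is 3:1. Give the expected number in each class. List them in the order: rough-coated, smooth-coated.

249.75, 83.25

Total ratio parts = 4. Expected numbers out of 333:
  rough-coated: 333 × 3/4 = 249.75
  smooth-coated: 333 × 1/4 = 83.25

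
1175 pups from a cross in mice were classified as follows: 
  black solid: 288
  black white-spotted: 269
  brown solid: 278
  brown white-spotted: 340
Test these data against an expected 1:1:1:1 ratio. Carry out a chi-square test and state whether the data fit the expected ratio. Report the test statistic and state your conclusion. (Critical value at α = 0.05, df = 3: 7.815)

The 1:1:1:1 ratio has 4 parts, so with N = 1175 the expected counts are:
  black solid: 1175 × 1/4 = 293.75
  black white-spotted: 1175 × 1/4 = 293.75
  brown solid: 1175 × 1/4 = 293.75
  brown white-spotted: 1175 × 1/4 = 293.75
χ² = Σ (O − E)² / E
  black solid: (288 − 293.75)² / 293.75 = 0.1126
  black white-spotted: (269 − 293.75)² / 293.75 = 2.0853
  brown solid: (278 − 293.75)² / 293.75 = 0.8445
  brown white-spotted: (340 − 293.75)² / 293.75 = 7.2819
χ² = 0.1126 + 2.0853 + 0.8445 + 7.2819 = 10.3243 ≈ 10.324
Degrees of freedom = 4 − 1 = 3; critical value at α = 0.05 is 7.815.
Since 10.324 > 7.815, we reject the null hypothesis — the data do not fit the 1:1:1:1 ratio.

10.324; not consistent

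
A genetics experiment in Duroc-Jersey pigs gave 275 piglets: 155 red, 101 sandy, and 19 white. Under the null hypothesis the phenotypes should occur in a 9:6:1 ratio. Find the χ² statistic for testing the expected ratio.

Expected counts for N = 275 under a 9:6:1 ratio (total parts = 16):
  red: 275 × 9/16 = 154.6875
  sandy: 275 × 6/16 = 103.125
  white: 275 × 1/16 = 17.1875
χ² = Σ (O − E)² / E
  red: (155 − 154.6875)² / 154.6875 = 0.0006
  sandy: (101 − 103.125)² / 103.125 = 0.0438
  white: (19 − 17.1875)² / 17.1875 = 0.1911
χ² = 0.0006 + 0.0438 + 0.1911 = 0.2355 ≈ 0.236

0.236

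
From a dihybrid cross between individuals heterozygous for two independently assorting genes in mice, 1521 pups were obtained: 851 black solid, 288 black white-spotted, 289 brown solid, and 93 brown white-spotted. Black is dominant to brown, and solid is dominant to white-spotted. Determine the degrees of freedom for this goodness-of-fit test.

3

A dihybrid F₂ with independent assortment and complete dominance at both loci gives a 9:3:3:1 phenotypic ratio.
A goodness-of-fit test with 4 phenotype classes has df = 4 − 1 = 3.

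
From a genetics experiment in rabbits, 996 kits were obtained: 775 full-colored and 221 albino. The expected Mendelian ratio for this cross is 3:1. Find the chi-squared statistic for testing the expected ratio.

Under the 3:1 hypothesis (Σ ratio = 4, N = 996):
  full-colored: 996 × 3/4 = 747
  albino: 996 × 1/4 = 249
χ² = Σ (O − E)² / E
  full-colored: (775 − 747)² / 747 = 1.0495
  albino: (221 − 249)² / 249 = 3.1486
χ² = 1.0495 + 3.1486 = 4.1981 ≈ 4.198

4.198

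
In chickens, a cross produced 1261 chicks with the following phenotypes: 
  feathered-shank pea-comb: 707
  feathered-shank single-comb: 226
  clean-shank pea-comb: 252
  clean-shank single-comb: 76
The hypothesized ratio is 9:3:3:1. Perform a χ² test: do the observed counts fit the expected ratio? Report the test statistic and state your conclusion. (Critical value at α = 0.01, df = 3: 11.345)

1.593; consistent

The 9:3:3:1 ratio has 16 parts, so with N = 1261 the expected counts are:
  feathered-shank pea-comb: 1261 × 9/16 = 709.3125
  feathered-shank single-comb: 1261 × 3/16 = 236.4375
  clean-shank pea-comb: 1261 × 3/16 = 236.4375
  clean-shank single-comb: 1261 × 1/16 = 78.8125
χ² = Σ (O − E)² / E
  feathered-shank pea-comb: (707 − 709.3125)² / 709.3125 = 0.0075
  feathered-shank single-comb: (226 − 236.4375)² / 236.4375 = 0.4608
  clean-shank pea-comb: (252 − 236.4375)² / 236.4375 = 1.0243
  clean-shank single-comb: (76 − 78.8125)² / 78.8125 = 0.1004
χ² = 0.0075 + 0.4608 + 1.0243 + 0.1004 = 1.593
Degrees of freedom = 4 − 1 = 3; critical value at α = 0.01 is 11.345.
Since 1.593 < 11.345, we fail to reject the null hypothesis — the data are consistent with the 9:3:3:1 ratio.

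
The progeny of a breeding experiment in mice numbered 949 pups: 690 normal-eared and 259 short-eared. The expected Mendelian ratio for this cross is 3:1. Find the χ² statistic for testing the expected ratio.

2.659

The 3:1 ratio has 4 parts, so with N = 949 the expected counts are:
  normal-eared: 949 × 3/4 = 711.75
  short-eared: 949 × 1/4 = 237.25
χ² = Σ (O − E)² / E
  normal-eared: (690 − 711.75)² / 711.75 = 0.6646
  short-eared: (259 − 237.25)² / 237.25 = 1.9939
χ² = 0.6646 + 1.9939 = 2.6585 ≈ 2.659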